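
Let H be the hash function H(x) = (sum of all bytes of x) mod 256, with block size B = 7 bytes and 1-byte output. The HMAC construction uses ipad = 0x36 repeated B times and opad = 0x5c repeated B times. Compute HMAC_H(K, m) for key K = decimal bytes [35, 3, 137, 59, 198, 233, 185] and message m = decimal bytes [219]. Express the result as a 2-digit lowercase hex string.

9d

Key decimal bytes [35, 3, 137, 59, 198, 233, 185] = 23 03 89 3b c6 e9 b9 is exactly B = 7 bytes: K' = 23 03 89 3b c6 e9 b9.
K' ⊕ ipad = 15 35 bf 0d f0 df 8f.  K' ⊕ opad = 7f 5f d5 67 9a b5 e5.
Inner input = (K'⊕ipad) ∥ m = 15 35 bf 0d f0 df 8f ∥ db.
Inner hash: sum = 21+53+191+13+240+223+143+219 = 1103; mod 256 = 79 → 4f.
Outer input = (K'⊕opad) ∥ inner = 7f 5f d5 67 9a b5 e5 ∥ 4f.
Outer hash (tag): sum = 127+95+213+103+154+181+229+79 = 1181; mod 256 = 157 → 9d.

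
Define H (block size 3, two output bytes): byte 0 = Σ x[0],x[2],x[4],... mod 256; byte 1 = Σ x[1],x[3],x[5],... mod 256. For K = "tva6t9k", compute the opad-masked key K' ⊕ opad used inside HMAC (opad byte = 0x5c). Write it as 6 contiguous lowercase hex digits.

Key "tva6t9k" = 74 76 61 36 74 39 6b is 7 bytes > B = 3, so hash it first: H(key) = b4 e5, then zero-pad to 3 bytes: K' = b4 e5 00.
XOR each byte with 0x5c: b4⊕5c=e8, e5⊕5c=b9, 00⊕5c=5c.

e8b95c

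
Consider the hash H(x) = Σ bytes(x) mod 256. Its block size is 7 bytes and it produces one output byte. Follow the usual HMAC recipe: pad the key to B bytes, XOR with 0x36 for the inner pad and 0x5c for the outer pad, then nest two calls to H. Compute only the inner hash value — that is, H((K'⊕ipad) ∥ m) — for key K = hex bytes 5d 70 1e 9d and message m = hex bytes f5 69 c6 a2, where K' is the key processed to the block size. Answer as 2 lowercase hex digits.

ec

Key hex bytes 5d 70 1e 9d is 4 bytes ≤ B = 7; zero-pad to 7 bytes: K' = 5d 70 1e 9d 00 00 00.
K' ⊕ ipad = 6b 46 28 ab 36 36 36.
Inner input = 6b 46 28 ab 36 36 36 ∥ f5 69 c6 a2.
Inner hash: sum = 107+70+40+171+54+54+54+245+105+198+162 = 1260; mod 256 = 236 → ec.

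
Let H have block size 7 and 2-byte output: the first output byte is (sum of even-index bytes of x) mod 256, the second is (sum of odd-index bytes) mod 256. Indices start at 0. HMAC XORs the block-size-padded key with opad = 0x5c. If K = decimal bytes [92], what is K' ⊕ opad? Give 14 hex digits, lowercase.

005c5c5c5c5c5c

Key decimal bytes [92] = 5c is 1 byte ≤ B = 7; zero-pad to 7 bytes: K' = 5c 00 00 00 00 00 00.
XOR each byte with 0x5c: 5c⊕5c=00, 00⊕5c=5c, 00⊕5c=5c, 00⊕5c=5c, 00⊕5c=5c, 00⊕5c=5c, 00⊕5c=5c.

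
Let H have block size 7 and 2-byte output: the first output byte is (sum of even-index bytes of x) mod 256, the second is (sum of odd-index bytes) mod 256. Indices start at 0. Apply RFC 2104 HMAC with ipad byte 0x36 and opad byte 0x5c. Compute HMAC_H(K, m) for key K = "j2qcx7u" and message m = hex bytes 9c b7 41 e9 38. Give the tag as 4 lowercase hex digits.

1fec

Key "j2qcx7u" = 6a 32 71 63 78 37 75 is exactly B = 7 bytes: K' = 6a 32 71 63 78 37 75.
K' ⊕ ipad = 5c 04 47 55 4e 01 43.  K' ⊕ opad = 36 6e 2d 3f 24 6b 29.
Inner input = (K'⊕ipad) ∥ m = 5c 04 47 55 4e 01 43 ∥ 9c b7 41 e9 38.
Inner hash: even-index sum = 724 mod 256 = 212; odd-index sum = 367 mod 256 = 111 → d4 6f.
Outer input = (K'⊕opad) ∥ inner = 36 6e 2d 3f 24 6b 29 ∥ d4 6f.
Outer hash (tag): even-index sum = 287 mod 256 = 31; odd-index sum = 492 mod 256 = 236 → 1f ec.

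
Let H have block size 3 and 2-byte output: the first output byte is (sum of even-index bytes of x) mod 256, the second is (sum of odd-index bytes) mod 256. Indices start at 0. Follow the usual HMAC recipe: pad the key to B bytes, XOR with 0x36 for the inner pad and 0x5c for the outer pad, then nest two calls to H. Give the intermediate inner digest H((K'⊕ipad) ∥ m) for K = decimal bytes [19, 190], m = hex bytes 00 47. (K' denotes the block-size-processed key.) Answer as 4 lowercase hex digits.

a288

Key decimal bytes [19, 190] = 13 be is 2 bytes ≤ B = 3; zero-pad to 3 bytes: K' = 13 be 00.
K' ⊕ ipad = 25 88 36.
Inner input = 25 88 36 ∥ 00 47.
Inner hash: even-index sum = 162 mod 256 = 162; odd-index sum = 136 mod 256 = 136 → a2 88.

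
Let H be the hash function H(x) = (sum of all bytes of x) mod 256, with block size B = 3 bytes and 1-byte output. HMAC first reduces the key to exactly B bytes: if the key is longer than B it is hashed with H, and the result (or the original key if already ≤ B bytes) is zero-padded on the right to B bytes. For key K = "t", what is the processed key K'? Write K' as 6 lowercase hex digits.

740000

Key "t" = 74 is 1 byte ≤ B = 3; zero-pad to 3 bytes: K' = 74 00 00.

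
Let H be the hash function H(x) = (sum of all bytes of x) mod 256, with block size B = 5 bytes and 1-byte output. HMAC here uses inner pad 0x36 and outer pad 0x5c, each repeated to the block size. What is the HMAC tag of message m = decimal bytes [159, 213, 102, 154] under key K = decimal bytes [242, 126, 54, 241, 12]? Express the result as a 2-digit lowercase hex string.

b8

Key decimal bytes [242, 126, 54, 241, 12] = f2 7e 36 f1 0c is exactly B = 5 bytes: K' = f2 7e 36 f1 0c.
K' ⊕ ipad = c4 48 00 c7 3a.  K' ⊕ opad = ae 22 6a ad 50.
Inner input = (K'⊕ipad) ∥ m = c4 48 00 c7 3a ∥ 9f d5 66 9a.
Inner hash: sum = 196+72+0+199+58+159+213+102+154 = 1153; mod 256 = 129 → 81.
Outer input = (K'⊕opad) ∥ inner = ae 22 6a ad 50 ∥ 81.
Outer hash (tag): sum = 174+34+106+173+80+129 = 696; mod 256 = 184 → b8.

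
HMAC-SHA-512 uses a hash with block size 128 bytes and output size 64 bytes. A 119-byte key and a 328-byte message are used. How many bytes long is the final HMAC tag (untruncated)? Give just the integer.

64

The tag is one SHA-512 digest: 64 bytes.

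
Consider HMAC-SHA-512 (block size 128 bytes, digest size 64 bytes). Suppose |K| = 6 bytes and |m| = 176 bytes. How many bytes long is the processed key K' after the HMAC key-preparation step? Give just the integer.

128

Key is 6 ≤ 128 bytes, zero-padded: |K'| = 128.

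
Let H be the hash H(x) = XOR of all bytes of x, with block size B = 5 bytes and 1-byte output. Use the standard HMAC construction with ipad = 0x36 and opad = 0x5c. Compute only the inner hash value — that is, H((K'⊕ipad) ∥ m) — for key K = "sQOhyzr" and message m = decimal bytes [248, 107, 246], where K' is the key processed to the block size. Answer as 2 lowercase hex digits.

27

Key "sQOhyzr" = 73 51 4f 68 79 7a 72 is 7 bytes > B = 5, so hash it first: H(key) = 74, then zero-pad to 5 bytes: K' = 74 00 00 00 00.
K' ⊕ ipad = 42 36 36 36 36.
Inner input = 42 36 36 36 36 ∥ f8 6b f6.
Inner hash: XOR 42⊕36⊕36⊕36⊕36⊕f8⊕6b⊕f6 = 27.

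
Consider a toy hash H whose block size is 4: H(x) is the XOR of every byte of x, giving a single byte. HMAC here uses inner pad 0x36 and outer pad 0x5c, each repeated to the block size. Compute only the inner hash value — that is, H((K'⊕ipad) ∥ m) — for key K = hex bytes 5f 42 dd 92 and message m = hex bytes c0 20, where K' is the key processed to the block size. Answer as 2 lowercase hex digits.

Key hex bytes 5f 42 dd 92 is exactly B = 4 bytes: K' = 5f 42 dd 92.
K' ⊕ ipad = 69 74 eb a4.
Inner input = 69 74 eb a4 ∥ c0 20.
Inner hash: XOR 69⊕74⊕eb⊕a4⊕c0⊕20 = b2.

b2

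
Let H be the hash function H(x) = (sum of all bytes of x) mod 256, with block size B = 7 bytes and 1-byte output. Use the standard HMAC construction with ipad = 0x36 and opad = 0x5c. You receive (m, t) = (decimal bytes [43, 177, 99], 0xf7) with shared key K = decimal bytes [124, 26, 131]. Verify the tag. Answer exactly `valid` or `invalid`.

Key decimal bytes [124, 26, 131] = 7c 1a 83 is 3 bytes ≤ B = 7; zero-pad to 7 bytes: K' = 7c 1a 83 00 00 00 00.
K' ⊕ ipad = 4a 2c b5 36 36 36 36; K' ⊕ opad = 20 46 df 5c 5c 5c 5c.
Inner hash: sum = 74+44+181+54+54+54+54+43+177+99 = 834; mod 256 = 66 → 42.
Outer hash (recomputed tag): sum = 32+70+223+92+92+92+92+66 = 759; mod 256 = 247 → f7.
Recomputed tag = f7; claimed = f7 → match.

valid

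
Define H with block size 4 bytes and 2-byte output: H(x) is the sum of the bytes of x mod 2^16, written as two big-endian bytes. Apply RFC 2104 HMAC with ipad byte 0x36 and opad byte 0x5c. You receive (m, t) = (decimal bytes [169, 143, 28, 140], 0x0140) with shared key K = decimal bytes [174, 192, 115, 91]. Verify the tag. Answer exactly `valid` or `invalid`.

Key decimal bytes [174, 192, 115, 91] = ae c0 73 5b is exactly B = 4 bytes: K' = ae c0 73 5b.
K' ⊕ ipad = 98 f6 45 6d; K' ⊕ opad = f2 9c 2f 07.
Inner hash: sum = 152+246+69+109+169+143+28+140 = 1056 → 04 20.
Outer hash (recomputed tag): sum = 242+156+47+7+4+32 = 488 → 01 e8.
Recomputed tag = 01e8; claimed = 0140 → mismatch.

invalid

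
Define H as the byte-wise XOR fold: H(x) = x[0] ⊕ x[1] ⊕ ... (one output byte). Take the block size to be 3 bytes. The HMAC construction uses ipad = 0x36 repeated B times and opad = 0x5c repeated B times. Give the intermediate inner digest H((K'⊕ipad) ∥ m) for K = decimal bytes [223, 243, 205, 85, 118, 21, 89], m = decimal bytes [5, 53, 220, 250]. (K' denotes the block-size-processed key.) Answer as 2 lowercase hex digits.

ae

Key decimal bytes [223, 243, 205, 85, 118, 21, 89] = df f3 cd 55 76 15 59 is 7 bytes > B = 3, so hash it first: H(key) = 8e, then zero-pad to 3 bytes: K' = 8e 00 00.
K' ⊕ ipad = b8 36 36.
Inner input = b8 36 36 ∥ 05 35 dc fa.
Inner hash: XOR b8⊕36⊕36⊕05⊕35⊕dc⊕fa = ae.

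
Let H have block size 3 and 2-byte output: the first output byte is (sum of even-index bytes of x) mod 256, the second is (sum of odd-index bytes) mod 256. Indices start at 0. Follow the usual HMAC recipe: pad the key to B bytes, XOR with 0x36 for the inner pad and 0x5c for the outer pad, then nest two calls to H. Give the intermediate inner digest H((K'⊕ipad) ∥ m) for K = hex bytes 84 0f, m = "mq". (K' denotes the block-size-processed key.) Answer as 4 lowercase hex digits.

59a6

Key hex bytes 84 0f is 2 bytes ≤ B = 3; zero-pad to 3 bytes: K' = 84 0f 00.
K' ⊕ ipad = b2 39 36.
Inner input = b2 39 36 ∥ 6d 71.
Inner hash: even-index sum = 345 mod 256 = 89; odd-index sum = 166 mod 256 = 166 → 59 a6.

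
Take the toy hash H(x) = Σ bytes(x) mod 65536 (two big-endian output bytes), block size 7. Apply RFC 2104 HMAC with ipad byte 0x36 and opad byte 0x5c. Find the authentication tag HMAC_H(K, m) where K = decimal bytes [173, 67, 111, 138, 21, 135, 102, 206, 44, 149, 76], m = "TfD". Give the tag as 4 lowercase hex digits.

Key decimal bytes [173, 67, 111, 138, 21, 135, 102, 206, 44, 149, 76] = ad 43 6f 8a 15 87 66 ce 2c 95 4c is 11 bytes > B = 7, so hash it first: H(key) = 04 c6, then zero-pad to 7 bytes: K' = 04 c6 00 00 00 00 00.
K' ⊕ ipad = 32 f0 36 36 36 36 36.  K' ⊕ opad = 58 9a 5c 5c 5c 5c 5c.
Inner input = (K'⊕ipad) ∥ m = 32 f0 36 36 36 36 36 ∥ 54 66 44.
Inner hash: sum = 50+240+54+54+54+54+54+84+102+68 = 814 → 03 2e.
Outer input = (K'⊕opad) ∥ inner = 58 9a 5c 5c 5c 5c 5c ∥ 03 2e.
Outer hash (tag): sum = 88+154+92+92+92+92+92+3+46 = 751 → 02 ef.

02ef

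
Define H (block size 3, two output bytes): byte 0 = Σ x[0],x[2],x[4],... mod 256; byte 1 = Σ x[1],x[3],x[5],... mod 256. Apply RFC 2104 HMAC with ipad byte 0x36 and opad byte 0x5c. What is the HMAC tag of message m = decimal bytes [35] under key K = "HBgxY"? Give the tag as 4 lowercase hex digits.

5f5a

Key "HBgxY" = 48 42 67 78 59 is 5 bytes > B = 3, so hash it first: H(key) = 08 ba, then zero-pad to 3 bytes: K' = 08 ba 00.
K' ⊕ ipad = 3e 8c 36.  K' ⊕ opad = 54 e6 5c.
Inner input = (K'⊕ipad) ∥ m = 3e 8c 36 ∥ 23.
Inner hash: even-index sum = 116 mod 256 = 116; odd-index sum = 175 mod 256 = 175 → 74 af.
Outer input = (K'⊕opad) ∥ inner = 54 e6 5c ∥ 74 af.
Outer hash (tag): even-index sum = 351 mod 256 = 95; odd-index sum = 346 mod 256 = 90 → 5f 5a.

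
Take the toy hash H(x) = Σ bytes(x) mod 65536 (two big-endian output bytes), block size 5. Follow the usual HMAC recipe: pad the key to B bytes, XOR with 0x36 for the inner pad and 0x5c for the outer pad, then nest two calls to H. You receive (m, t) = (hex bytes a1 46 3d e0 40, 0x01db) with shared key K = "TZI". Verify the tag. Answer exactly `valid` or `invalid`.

valid

Key "TZI" = 54 5a 49 is 3 bytes ≤ B = 5; zero-pad to 5 bytes: K' = 54 5a 49 00 00.
K' ⊕ ipad = 62 6c 7f 36 36; K' ⊕ opad = 08 06 15 5c 5c.
Inner hash: sum = 98+108+127+54+54+161+70+61+224+64 = 1021 → 03 fd.
Outer hash (recomputed tag): sum = 8+6+21+92+92+3+253 = 475 → 01 db.
Recomputed tag = 01db; claimed = 01db → match.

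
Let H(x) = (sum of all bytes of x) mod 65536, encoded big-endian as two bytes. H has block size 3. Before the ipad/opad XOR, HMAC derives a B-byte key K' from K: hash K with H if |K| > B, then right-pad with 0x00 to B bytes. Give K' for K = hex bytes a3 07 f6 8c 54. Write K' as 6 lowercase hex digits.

028000

|K| = 5 > B = 3, so first hash the key.
H(K): sum = 163+7+246+140+84 = 640 → 02 80.
Zero-pad H(K) = 02 80 to 3 bytes: K' = 02 80 00.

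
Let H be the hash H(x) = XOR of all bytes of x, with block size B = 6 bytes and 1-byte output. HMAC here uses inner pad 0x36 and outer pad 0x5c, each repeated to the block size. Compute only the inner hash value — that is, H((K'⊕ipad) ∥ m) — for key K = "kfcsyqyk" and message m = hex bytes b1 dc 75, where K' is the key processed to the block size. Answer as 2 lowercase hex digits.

Key "kfcsyqyk" = 6b 66 63 73 79 71 79 6b is 8 bytes > B = 6, so hash it first: H(key) = 07, then zero-pad to 6 bytes: K' = 07 00 00 00 00 00.
K' ⊕ ipad = 31 36 36 36 36 36.
Inner input = 31 36 36 36 36 36 ∥ b1 dc 75.
Inner hash: XOR 31⊕36⊕36⊕36⊕36⊕36⊕b1⊕dc⊕75 = 1f.

1f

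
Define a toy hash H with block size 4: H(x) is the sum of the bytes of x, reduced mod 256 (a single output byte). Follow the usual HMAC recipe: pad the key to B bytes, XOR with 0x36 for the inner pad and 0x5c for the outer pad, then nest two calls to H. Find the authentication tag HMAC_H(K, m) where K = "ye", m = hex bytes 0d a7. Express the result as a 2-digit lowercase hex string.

d8

Key "ye" = 79 65 is 2 bytes ≤ B = 4; zero-pad to 4 bytes: K' = 79 65 00 00.
K' ⊕ ipad = 4f 53 36 36.  K' ⊕ opad = 25 39 5c 5c.
Inner input = (K'⊕ipad) ∥ m = 4f 53 36 36 ∥ 0d a7.
Inner hash: sum = 79+83+54+54+13+167 = 450; mod 256 = 194 → c2.
Outer input = (K'⊕opad) ∥ inner = 25 39 5c 5c ∥ c2.
Outer hash (tag): sum = 37+57+92+92+194 = 472; mod 256 = 216 → d8.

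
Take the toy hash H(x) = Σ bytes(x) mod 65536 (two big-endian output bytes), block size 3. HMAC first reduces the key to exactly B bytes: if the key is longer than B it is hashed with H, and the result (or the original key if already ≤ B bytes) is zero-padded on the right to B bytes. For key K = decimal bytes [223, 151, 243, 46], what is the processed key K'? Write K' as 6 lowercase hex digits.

029700

|K| = 4 > B = 3, so first hash the key.
H(K): sum = 223+151+243+46 = 663 → 02 97.
Zero-pad H(K) = 02 97 to 3 bytes: K' = 02 97 00.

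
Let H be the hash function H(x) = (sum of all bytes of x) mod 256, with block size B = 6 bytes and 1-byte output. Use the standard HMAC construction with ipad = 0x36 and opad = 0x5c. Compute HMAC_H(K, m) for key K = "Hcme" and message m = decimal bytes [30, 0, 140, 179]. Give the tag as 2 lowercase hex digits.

bf

Key "Hcme" = 48 63 6d 65 is 4 bytes ≤ B = 6; zero-pad to 6 bytes: K' = 48 63 6d 65 00 00.
K' ⊕ ipad = 7e 55 5b 53 36 36.  K' ⊕ opad = 14 3f 31 39 5c 5c.
Inner input = (K'⊕ipad) ∥ m = 7e 55 5b 53 36 36 ∥ 1e 00 8c b3.
Inner hash: sum = 126+85+91+83+54+54+30+0+140+179 = 842; mod 256 = 74 → 4a.
Outer input = (K'⊕opad) ∥ inner = 14 3f 31 39 5c 5c ∥ 4a.
Outer hash (tag): sum = 20+63+49+57+92+92+74 = 447; mod 256 = 191 → bf.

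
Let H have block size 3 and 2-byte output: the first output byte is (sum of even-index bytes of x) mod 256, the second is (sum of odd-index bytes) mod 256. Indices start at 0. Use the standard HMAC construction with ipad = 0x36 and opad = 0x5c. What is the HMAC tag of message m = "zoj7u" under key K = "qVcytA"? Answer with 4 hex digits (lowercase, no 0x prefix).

efa6

Key "qVcytA" = 71 56 63 79 74 41 is 6 bytes > B = 3, so hash it first: H(key) = 48 10, then zero-pad to 3 bytes: K' = 48 10 00.
K' ⊕ ipad = 7e 26 36.  K' ⊕ opad = 14 4c 5c.
Inner input = (K'⊕ipad) ∥ m = 7e 26 36 ∥ 7a 6f 6a 37 75.
Inner hash: even-index sum = 346 mod 256 = 90; odd-index sum = 383 mod 256 = 127 → 5a 7f.
Outer input = (K'⊕opad) ∥ inner = 14 4c 5c ∥ 5a 7f.
Outer hash (tag): even-index sum = 239 mod 256 = 239; odd-index sum = 166 mod 256 = 166 → ef a6.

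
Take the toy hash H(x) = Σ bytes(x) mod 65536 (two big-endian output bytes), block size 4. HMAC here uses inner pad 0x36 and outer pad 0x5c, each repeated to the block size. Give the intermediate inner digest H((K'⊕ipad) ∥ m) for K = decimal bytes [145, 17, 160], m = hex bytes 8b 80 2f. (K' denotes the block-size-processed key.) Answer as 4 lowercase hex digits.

Key decimal bytes [145, 17, 160] = 91 11 a0 is 3 bytes ≤ B = 4; zero-pad to 4 bytes: K' = 91 11 a0 00.
K' ⊕ ipad = a7 27 96 36.
Inner input = a7 27 96 36 ∥ 8b 80 2f.
Inner hash: sum = 167+39+150+54+139+128+47 = 724 → 02 d4.

02d4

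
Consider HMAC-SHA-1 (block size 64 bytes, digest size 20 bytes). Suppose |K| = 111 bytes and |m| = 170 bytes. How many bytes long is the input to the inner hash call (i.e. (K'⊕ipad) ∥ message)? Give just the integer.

234

Key is 111 > 64 bytes, so it is hashed to 20 bytes then zero-padded to 64: |K'| = 64.
Inner input = (K'⊕ipad) ∥ m → 64 + 170 = 234 bytes.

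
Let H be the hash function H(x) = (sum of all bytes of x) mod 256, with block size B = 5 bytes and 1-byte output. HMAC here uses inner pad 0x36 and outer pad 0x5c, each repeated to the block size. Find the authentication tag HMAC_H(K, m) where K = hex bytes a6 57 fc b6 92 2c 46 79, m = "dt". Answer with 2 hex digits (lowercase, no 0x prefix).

aa

Key hex bytes a6 57 fc b6 92 2c 46 79 is 8 bytes > B = 5, so hash it first: H(key) = 2c, then zero-pad to 5 bytes: K' = 2c 00 00 00 00.
K' ⊕ ipad = 1a 36 36 36 36.  K' ⊕ opad = 70 5c 5c 5c 5c.
Inner input = (K'⊕ipad) ∥ m = 1a 36 36 36 36 ∥ 64 74.
Inner hash: sum = 26+54+54+54+54+100+116 = 458; mod 256 = 202 → ca.
Outer input = (K'⊕opad) ∥ inner = 70 5c 5c 5c 5c ∥ ca.
Outer hash (tag): sum = 112+92+92+92+92+202 = 682; mod 256 = 170 → aa.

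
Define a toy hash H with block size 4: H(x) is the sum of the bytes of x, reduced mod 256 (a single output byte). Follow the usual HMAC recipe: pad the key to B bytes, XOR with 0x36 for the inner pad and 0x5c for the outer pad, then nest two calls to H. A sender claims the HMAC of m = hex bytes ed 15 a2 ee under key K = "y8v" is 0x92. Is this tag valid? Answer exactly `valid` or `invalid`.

Key "y8v" = 79 38 76 is 3 bytes ≤ B = 4; zero-pad to 4 bytes: K' = 79 38 76 00.
K' ⊕ ipad = 4f 0e 40 36; K' ⊕ opad = 25 64 2a 5c.
Inner hash: sum = 79+14+64+54+237+21+162+238 = 869; mod 256 = 101 → 65.
Outer hash (recomputed tag): sum = 37+100+42+92+101 = 372; mod 256 = 116 → 74.
Recomputed tag = 74; claimed = 92 → mismatch.

invalid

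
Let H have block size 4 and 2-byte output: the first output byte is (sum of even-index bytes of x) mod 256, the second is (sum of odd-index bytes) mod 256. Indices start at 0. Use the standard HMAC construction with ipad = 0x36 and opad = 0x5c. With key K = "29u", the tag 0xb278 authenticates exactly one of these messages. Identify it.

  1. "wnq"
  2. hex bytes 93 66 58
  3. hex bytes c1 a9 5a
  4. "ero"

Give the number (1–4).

Key "29u" = 32 39 75 is 3 bytes ≤ B = 4; zero-pad to 4 bytes: K' = 32 39 75 00.
K' ⊕ ipad = 04 0f 43 36; K' ⊕ opad = 6e 65 29 5c.
m1: inner = H(04 0f 43 36 77 6e 71) = 2f b3; tag = H(6e 65 29 5c 2f b3) = c674
m2: inner = H(04 0f 43 36 93 66 58) = 32 ab; tag = H(6e 65 29 5c 32 ab) = c96c
m3: inner = H(04 0f 43 36 c1 a9 5a) = 62 ee; tag = H(6e 65 29 5c 62 ee) = f9af
m4: inner = H(04 0f 43 36 65 72 6f) = 1b b7; tag = H(6e 65 29 5c 1b b7) = b278 ← matches

4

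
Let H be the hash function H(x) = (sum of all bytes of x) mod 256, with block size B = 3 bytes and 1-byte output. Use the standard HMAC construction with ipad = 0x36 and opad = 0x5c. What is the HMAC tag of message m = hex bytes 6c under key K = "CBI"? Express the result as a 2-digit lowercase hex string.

Key "CBI" = 43 42 49 is exactly B = 3 bytes: K' = 43 42 49.
K' ⊕ ipad = 75 74 7f.  K' ⊕ opad = 1f 1e 15.
Inner input = (K'⊕ipad) ∥ m = 75 74 7f ∥ 6c.
Inner hash: sum = 117+116+127+108 = 468; mod 256 = 212 → d4.
Outer input = (K'⊕opad) ∥ inner = 1f 1e 15 ∥ d4.
Outer hash (tag): sum = 31+30+21+212 = 294; mod 256 = 38 → 26.

26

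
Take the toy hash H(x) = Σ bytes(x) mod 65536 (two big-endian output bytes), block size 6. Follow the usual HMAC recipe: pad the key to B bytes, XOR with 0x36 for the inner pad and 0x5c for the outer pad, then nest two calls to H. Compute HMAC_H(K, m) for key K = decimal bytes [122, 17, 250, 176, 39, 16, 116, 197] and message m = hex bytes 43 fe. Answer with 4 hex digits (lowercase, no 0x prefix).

03ab

Key decimal bytes [122, 17, 250, 176, 39, 16, 116, 197] = 7a 11 fa b0 27 10 74 c5 is 8 bytes > B = 6, so hash it first: H(key) = 03 a5, then zero-pad to 6 bytes: K' = 03 a5 00 00 00 00.
K' ⊕ ipad = 35 93 36 36 36 36.  K' ⊕ opad = 5f f9 5c 5c 5c 5c.
Inner input = (K'⊕ipad) ∥ m = 35 93 36 36 36 36 ∥ 43 fe.
Inner hash: sum = 53+147+54+54+54+54+67+254 = 737 → 02 e1.
Outer input = (K'⊕opad) ∥ inner = 5f f9 5c 5c 5c 5c ∥ 02 e1.
Outer hash (tag): sum = 95+249+92+92+92+92+2+225 = 939 → 03 ab.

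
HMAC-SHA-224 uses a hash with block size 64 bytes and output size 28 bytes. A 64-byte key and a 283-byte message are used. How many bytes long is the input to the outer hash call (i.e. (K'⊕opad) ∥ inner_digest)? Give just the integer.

92

Key is 64 ≤ 64 bytes, zero-padded: |K'| = 64.
Outer input = (K'⊕opad) ∥ H(inner) → 64 + 28 = 92 bytes.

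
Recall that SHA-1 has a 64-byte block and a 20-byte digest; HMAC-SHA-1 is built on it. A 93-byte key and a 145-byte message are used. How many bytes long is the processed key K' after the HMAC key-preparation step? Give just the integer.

Key is 93 > 64 bytes, so it is hashed to 20 bytes then zero-padded to 64: |K'| = 64.

64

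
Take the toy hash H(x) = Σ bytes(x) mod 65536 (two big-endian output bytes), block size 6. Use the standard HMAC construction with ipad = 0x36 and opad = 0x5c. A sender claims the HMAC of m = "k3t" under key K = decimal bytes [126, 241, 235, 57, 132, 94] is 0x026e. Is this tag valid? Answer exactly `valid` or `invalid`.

invalid

Key decimal bytes [126, 241, 235, 57, 132, 94] = 7e f1 eb 39 84 5e is exactly B = 6 bytes: K' = 7e f1 eb 39 84 5e.
K' ⊕ ipad = 48 c7 dd 0f b2 68; K' ⊕ opad = 22 ad b7 65 d8 02.
Inner hash: sum = 72+199+221+15+178+104+107+51+116 = 1063 → 04 27.
Outer hash (recomputed tag): sum = 34+173+183+101+216+2+4+39 = 752 → 02 f0.
Recomputed tag = 02f0; claimed = 026e → mismatch.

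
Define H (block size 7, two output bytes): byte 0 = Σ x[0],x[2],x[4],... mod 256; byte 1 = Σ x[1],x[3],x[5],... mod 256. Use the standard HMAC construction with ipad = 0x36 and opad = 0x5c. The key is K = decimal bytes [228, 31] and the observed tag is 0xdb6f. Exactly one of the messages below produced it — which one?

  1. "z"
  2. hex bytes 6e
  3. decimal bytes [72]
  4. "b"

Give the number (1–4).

1

Key decimal bytes [228, 31] = e4 1f is 2 bytes ≤ B = 7; zero-pad to 7 bytes: K' = e4 1f 00 00 00 00 00.
K' ⊕ ipad = d2 29 36 36 36 36 36; K' ⊕ opad = b8 43 5c 5c 5c 5c 5c.
m1: inner = H(d2 29 36 36 36 36 36 7a) = 74 0f; tag = H(b8 43 5c 5c 5c 5c 5c 74 0f) = db6f ← matches
m2: inner = H(d2 29 36 36 36 36 36 6e) = 74 03; tag = H(b8 43 5c 5c 5c 5c 5c 74 03) = cf6f
m3: inner = H(d2 29 36 36 36 36 36 48) = 74 dd; tag = H(b8 43 5c 5c 5c 5c 5c 74 dd) = a96f
m4: inner = H(d2 29 36 36 36 36 36 62) = 74 f7; tag = H(b8 43 5c 5c 5c 5c 5c 74 f7) = c36f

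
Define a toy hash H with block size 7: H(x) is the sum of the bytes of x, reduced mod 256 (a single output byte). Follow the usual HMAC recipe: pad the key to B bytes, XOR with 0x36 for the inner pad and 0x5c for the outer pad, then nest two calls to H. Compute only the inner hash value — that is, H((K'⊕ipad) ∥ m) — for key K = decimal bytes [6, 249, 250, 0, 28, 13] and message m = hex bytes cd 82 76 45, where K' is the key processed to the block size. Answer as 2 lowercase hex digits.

Key decimal bytes [6, 249, 250, 0, 28, 13] = 06 f9 fa 00 1c 0d is 6 bytes ≤ B = 7; zero-pad to 7 bytes: K' = 06 f9 fa 00 1c 0d 00.
K' ⊕ ipad = 30 cf cc 36 2a 3b 36.
Inner input = 30 cf cc 36 2a 3b 36 ∥ cd 82 76 45.
Inner hash: sum = 48+207+204+54+42+59+54+205+130+118+69 = 1190; mod 256 = 166 → a6.

a6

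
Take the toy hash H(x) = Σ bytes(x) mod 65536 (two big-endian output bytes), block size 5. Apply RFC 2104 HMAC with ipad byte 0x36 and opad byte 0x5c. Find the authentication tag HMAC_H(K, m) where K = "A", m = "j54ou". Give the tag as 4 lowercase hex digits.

Key "A" = 41 is 1 byte ≤ B = 5; zero-pad to 5 bytes: K' = 41 00 00 00 00.
K' ⊕ ipad = 77 36 36 36 36.  K' ⊕ opad = 1d 5c 5c 5c 5c.
Inner input = (K'⊕ipad) ∥ m = 77 36 36 36 36 ∥ 6a 35 34 6f 75.
Inner hash: sum = 119+54+54+54+54+106+53+52+111+117 = 774 → 03 06.
Outer input = (K'⊕opad) ∥ inner = 1d 5c 5c 5c 5c ∥ 03 06.
Outer hash (tag): sum = 29+92+92+92+92+3+6 = 406 → 01 96.

0196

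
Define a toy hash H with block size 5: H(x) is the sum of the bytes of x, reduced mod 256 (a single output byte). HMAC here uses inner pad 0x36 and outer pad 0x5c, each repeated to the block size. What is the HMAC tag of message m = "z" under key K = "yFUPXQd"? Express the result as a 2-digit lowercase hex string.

Key "yFUPXQd" = 79 46 55 50 58 51 64 is 7 bytes > B = 5, so hash it first: H(key) = 71, then zero-pad to 5 bytes: K' = 71 00 00 00 00.
K' ⊕ ipad = 47 36 36 36 36.  K' ⊕ opad = 2d 5c 5c 5c 5c.
Inner input = (K'⊕ipad) ∥ m = 47 36 36 36 36 ∥ 7a.
Inner hash: sum = 71+54+54+54+54+122 = 409; mod 256 = 153 → 99.
Outer input = (K'⊕opad) ∥ inner = 2d 5c 5c 5c 5c ∥ 99.
Outer hash (tag): sum = 45+92+92+92+92+153 = 566; mod 256 = 54 → 36.

36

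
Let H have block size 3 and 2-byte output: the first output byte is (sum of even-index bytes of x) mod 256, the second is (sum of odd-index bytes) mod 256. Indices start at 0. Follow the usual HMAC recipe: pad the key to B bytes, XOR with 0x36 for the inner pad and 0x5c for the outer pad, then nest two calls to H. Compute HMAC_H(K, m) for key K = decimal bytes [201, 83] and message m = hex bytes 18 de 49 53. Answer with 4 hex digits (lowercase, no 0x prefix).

Key decimal bytes [201, 83] = c9 53 is 2 bytes ≤ B = 3; zero-pad to 3 bytes: K' = c9 53 00.
K' ⊕ ipad = ff 65 36.  K' ⊕ opad = 95 0f 5c.
Inner input = (K'⊕ipad) ∥ m = ff 65 36 ∥ 18 de 49 53.
Inner hash: even-index sum = 614 mod 256 = 102; odd-index sum = 198 mod 256 = 198 → 66 c6.
Outer input = (K'⊕opad) ∥ inner = 95 0f 5c ∥ 66 c6.
Outer hash (tag): even-index sum = 439 mod 256 = 183; odd-index sum = 117 mod 256 = 117 → b7 75.

b775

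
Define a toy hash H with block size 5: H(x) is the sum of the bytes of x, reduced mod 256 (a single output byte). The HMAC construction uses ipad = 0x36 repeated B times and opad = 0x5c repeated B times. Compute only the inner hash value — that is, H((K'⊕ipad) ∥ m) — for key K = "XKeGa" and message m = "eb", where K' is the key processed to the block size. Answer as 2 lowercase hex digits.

cd

Key "XKeGa" = 58 4b 65 47 61 is exactly B = 5 bytes: K' = 58 4b 65 47 61.
K' ⊕ ipad = 6e 7d 53 71 57.
Inner input = 6e 7d 53 71 57 ∥ 65 62.
Inner hash: sum = 110+125+83+113+87+101+98 = 717; mod 256 = 205 → cd.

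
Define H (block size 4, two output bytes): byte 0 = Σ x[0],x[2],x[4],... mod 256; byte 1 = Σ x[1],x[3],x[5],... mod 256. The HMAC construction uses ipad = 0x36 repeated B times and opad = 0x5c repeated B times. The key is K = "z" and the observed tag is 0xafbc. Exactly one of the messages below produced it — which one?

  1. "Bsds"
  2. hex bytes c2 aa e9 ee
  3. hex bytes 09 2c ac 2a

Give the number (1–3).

2

Key "z" = 7a is 1 byte ≤ B = 4; zero-pad to 4 bytes: K' = 7a 00 00 00.
K' ⊕ ipad = 4c 36 36 36; K' ⊕ opad = 26 5c 5c 5c.
m1: inner = H(4c 36 36 36 42 73 64 73) = 28 52; tag = H(26 5c 5c 5c 28 52) = aa0a
m2: inner = H(4c 36 36 36 c2 aa e9 ee) = 2d 04; tag = H(26 5c 5c 5c 2d 04) = afbc ← matches
m3: inner = H(4c 36 36 36 09 2c ac 2a) = 37 c2; tag = H(26 5c 5c 5c 37 c2) = b97a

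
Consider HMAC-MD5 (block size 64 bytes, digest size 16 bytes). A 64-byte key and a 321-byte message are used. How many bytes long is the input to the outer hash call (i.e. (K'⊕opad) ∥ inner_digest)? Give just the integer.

80

Key is 64 ≤ 64 bytes, zero-padded: |K'| = 64.
Outer input = (K'⊕opad) ∥ H(inner) → 64 + 16 = 80 bytes.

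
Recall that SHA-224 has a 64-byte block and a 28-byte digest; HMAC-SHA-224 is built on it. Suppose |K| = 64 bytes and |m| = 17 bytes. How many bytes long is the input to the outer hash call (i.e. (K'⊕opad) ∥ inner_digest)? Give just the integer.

92

Key is 64 ≤ 64 bytes, zero-padded: |K'| = 64.
Outer input = (K'⊕opad) ∥ H(inner) → 64 + 28 = 92 bytes.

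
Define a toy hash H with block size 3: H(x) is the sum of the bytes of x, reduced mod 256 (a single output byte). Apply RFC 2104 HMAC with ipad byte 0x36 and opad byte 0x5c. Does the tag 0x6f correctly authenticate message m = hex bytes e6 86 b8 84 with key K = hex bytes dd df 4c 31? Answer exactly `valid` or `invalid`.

invalid

Key hex bytes dd df 4c 31 is 4 bytes > B = 3, so hash it first: H(key) = 39, then zero-pad to 3 bytes: K' = 39 00 00.
K' ⊕ ipad = 0f 36 36; K' ⊕ opad = 65 5c 5c.
Inner hash: sum = 15+54+54+230+134+184+132 = 803; mod 256 = 35 → 23.
Outer hash (recomputed tag): sum = 101+92+92+35 = 320; mod 256 = 64 → 40.
Recomputed tag = 40; claimed = 6f → mismatch.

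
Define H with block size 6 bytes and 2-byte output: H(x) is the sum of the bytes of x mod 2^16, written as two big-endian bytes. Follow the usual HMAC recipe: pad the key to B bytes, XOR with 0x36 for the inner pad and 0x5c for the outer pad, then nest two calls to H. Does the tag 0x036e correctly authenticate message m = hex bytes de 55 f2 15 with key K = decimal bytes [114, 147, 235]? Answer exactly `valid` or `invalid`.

Key decimal bytes [114, 147, 235] = 72 93 eb is 3 bytes ≤ B = 6; zero-pad to 6 bytes: K' = 72 93 eb 00 00 00.
K' ⊕ ipad = 44 a5 dd 36 36 36; K' ⊕ opad = 2e cf b7 5c 5c 5c.
Inner hash: sum = 68+165+221+54+54+54+222+85+242+21 = 1186 → 04 a2.
Outer hash (recomputed tag): sum = 46+207+183+92+92+92+4+162 = 878 → 03 6e.
Recomputed tag = 036e; claimed = 036e → match.

valid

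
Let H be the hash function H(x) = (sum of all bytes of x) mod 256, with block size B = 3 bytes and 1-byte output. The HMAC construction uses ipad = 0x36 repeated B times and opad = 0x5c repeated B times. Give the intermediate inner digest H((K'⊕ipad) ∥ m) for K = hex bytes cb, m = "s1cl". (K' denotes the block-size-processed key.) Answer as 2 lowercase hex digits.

Key hex bytes cb is 1 byte ≤ B = 3; zero-pad to 3 bytes: K' = cb 00 00.
K' ⊕ ipad = fd 36 36.
Inner input = fd 36 36 ∥ 73 31 63 6c.
Inner hash: sum = 253+54+54+115+49+99+108 = 732; mod 256 = 220 → dc.

dc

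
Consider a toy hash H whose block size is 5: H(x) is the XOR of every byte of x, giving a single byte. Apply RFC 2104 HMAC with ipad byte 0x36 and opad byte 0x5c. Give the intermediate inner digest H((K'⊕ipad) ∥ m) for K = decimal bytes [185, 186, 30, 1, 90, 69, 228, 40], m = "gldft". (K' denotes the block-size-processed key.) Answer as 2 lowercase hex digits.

84

Key decimal bytes [185, 186, 30, 1, 90, 69, 228, 40] = b9 ba 1e 01 5a 45 e4 28 is 8 bytes > B = 5, so hash it first: H(key) = cf, then zero-pad to 5 bytes: K' = cf 00 00 00 00.
K' ⊕ ipad = f9 36 36 36 36.
Inner input = f9 36 36 36 36 ∥ 67 6c 64 66 74.
Inner hash: XOR f9⊕36⊕36⊕36⊕36⊕67⊕6c⊕64⊕66⊕74 = 84.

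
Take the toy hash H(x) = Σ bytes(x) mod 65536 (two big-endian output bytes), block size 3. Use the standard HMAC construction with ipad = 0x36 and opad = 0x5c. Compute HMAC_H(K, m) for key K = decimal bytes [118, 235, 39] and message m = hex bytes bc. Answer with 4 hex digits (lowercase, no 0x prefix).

0247

Key decimal bytes [118, 235, 39] = 76 eb 27 is exactly B = 3 bytes: K' = 76 eb 27.
K' ⊕ ipad = 40 dd 11.  K' ⊕ opad = 2a b7 7b.
Inner input = (K'⊕ipad) ∥ m = 40 dd 11 ∥ bc.
Inner hash: sum = 64+221+17+188 = 490 → 01 ea.
Outer input = (K'⊕opad) ∥ inner = 2a b7 7b ∥ 01 ea.
Outer hash (tag): sum = 42+183+123+1+234 = 583 → 02 47.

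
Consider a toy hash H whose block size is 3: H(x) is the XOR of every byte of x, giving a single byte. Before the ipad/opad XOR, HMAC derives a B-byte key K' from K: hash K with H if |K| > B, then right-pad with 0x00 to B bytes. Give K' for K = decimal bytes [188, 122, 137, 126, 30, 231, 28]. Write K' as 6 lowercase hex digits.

d40000

|K| = 7 > B = 3, so first hash the key.
H(K): XOR bc⊕7a⊕89⊕7e⊕1e⊕e7⊕1c = d4.
Zero-pad H(K) = d4 to 3 bytes: K' = d4 00 00.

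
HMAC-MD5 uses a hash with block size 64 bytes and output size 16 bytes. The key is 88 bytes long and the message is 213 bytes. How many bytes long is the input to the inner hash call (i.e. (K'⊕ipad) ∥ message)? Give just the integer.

Key is 88 > 64 bytes, so it is hashed to 16 bytes then zero-padded to 64: |K'| = 64.
Inner input = (K'⊕ipad) ∥ m → 64 + 213 = 277 bytes.

277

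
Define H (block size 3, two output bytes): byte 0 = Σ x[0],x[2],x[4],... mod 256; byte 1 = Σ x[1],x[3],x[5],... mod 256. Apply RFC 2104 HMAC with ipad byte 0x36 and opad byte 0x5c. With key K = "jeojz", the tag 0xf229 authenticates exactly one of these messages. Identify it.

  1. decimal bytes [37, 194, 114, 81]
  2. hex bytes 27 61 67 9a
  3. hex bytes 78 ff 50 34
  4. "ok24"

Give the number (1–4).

2

Key "jeojz" = 6a 65 6f 6a 7a is 5 bytes > B = 3, so hash it first: H(key) = 53 cf, then zero-pad to 3 bytes: K' = 53 cf 00.
K' ⊕ ipad = 65 f9 36; K' ⊕ opad = 0f 93 5c.
m1: inner = H(65 f9 36 25 c2 72 51) = ae 90; tag = H(0f 93 5c ae 90) = fb41
m2: inner = H(65 f9 36 27 61 67 9a) = 96 87; tag = H(0f 93 5c 96 87) = f229 ← matches
m3: inner = H(65 f9 36 78 ff 50 34) = ce c1; tag = H(0f 93 5c ce c1) = 2c61
m4: inner = H(65 f9 36 6f 6b 32 34) = 3a 9a; tag = H(0f 93 5c 3a 9a) = 05cd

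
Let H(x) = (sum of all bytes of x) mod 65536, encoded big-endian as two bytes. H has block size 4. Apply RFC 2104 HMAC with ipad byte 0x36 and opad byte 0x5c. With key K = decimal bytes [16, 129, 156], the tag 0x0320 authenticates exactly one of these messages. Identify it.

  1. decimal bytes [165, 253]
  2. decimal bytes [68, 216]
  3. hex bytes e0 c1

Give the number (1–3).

Key decimal bytes [16, 129, 156] = 10 81 9c is 3 bytes ≤ B = 4; zero-pad to 4 bytes: K' = 10 81 9c 00.
K' ⊕ ipad = 26 b7 aa 36; K' ⊕ opad = 4c dd c0 5c.
m1: inner = H(26 b7 aa 36 a5 fd) = 03 5f; tag = H(4c dd c0 5c 03 5f) = 02a7
m2: inner = H(26 b7 aa 36 44 d8) = 02 d9; tag = H(4c dd c0 5c 02 d9) = 0320 ← matches
m3: inner = H(26 b7 aa 36 e0 c1) = 03 5e; tag = H(4c dd c0 5c 03 5e) = 02a6

2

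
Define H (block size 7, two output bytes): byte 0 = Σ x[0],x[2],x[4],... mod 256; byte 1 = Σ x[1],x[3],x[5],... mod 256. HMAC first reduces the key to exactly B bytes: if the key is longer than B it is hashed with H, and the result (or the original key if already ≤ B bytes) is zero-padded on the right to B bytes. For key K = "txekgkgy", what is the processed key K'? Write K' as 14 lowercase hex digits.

|K| = 8 > B = 7, so first hash the key.
H(K): even-index sum = 423 mod 256 = 167; odd-index sum = 455 mod 256 = 199 → a7 c7.
Zero-pad H(K) = a7 c7 to 7 bytes: K' = a7 c7 00 00 00 00 00.

a7c70000000000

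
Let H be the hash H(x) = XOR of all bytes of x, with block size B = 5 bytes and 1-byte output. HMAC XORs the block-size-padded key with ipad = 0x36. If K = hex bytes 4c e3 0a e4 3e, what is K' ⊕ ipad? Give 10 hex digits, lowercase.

7ad53cd208

Key hex bytes 4c e3 0a e4 3e is exactly B = 5 bytes: K' = 4c e3 0a e4 3e.
XOR each byte with 0x36: 4c⊕36=7a, e3⊕36=d5, 0a⊕36=3c, e4⊕36=d2, 3e⊕36=08.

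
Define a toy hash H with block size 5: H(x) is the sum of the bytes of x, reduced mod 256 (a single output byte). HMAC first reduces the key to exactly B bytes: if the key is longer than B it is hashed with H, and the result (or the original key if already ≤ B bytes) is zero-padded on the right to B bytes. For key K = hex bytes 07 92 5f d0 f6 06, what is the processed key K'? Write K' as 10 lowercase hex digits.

c400000000

|K| = 6 > B = 5, so first hash the key.
H(K): sum = 7+146+95+208+246+6 = 708; mod 256 = 196 → c4.
Zero-pad H(K) = c4 to 5 bytes: K' = c4 00 00 00 00.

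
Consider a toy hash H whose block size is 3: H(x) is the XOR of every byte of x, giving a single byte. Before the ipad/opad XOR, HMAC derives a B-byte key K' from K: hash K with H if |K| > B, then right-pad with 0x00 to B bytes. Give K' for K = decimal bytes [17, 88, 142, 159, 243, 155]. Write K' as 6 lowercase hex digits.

|K| = 6 > B = 3, so first hash the key.
H(K): XOR 11⊕58⊕8e⊕9f⊕f3⊕9b = 30.
Zero-pad H(K) = 30 to 3 bytes: K' = 30 00 00.

300000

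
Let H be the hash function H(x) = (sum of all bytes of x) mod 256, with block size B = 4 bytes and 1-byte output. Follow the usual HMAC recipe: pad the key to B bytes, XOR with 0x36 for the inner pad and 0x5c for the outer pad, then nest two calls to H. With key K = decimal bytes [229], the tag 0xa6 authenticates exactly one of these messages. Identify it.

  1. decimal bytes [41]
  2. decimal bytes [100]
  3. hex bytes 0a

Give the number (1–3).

2

Key decimal bytes [229] = e5 is 1 byte ≤ B = 4; zero-pad to 4 bytes: K' = e5 00 00 00.
K' ⊕ ipad = d3 36 36 36; K' ⊕ opad = b9 5c 5c 5c.
m1: inner = H(d3 36 36 36 29) = 9e; tag = H(b9 5c 5c 5c 9e) = 6b
m2: inner = H(d3 36 36 36 64) = d9; tag = H(b9 5c 5c 5c d9) = a6 ← matches
m3: inner = H(d3 36 36 36 0a) = 7f; tag = H(b9 5c 5c 5c 7f) = 4c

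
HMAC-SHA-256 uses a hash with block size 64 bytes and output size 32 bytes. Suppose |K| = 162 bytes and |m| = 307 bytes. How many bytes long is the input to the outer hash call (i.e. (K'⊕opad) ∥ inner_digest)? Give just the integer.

Key is 162 > 64 bytes, so it is hashed to 32 bytes then zero-padded to 64: |K'| = 64.
Outer input = (K'⊕opad) ∥ H(inner) → 64 + 32 = 96 bytes.

96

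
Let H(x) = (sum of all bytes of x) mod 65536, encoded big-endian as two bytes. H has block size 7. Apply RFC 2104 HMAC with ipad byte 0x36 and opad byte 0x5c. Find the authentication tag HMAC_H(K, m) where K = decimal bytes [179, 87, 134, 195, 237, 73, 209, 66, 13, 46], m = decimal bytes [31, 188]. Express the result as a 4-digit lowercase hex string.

03ad

Key decimal bytes [179, 87, 134, 195, 237, 73, 209, 66, 13, 46] = b3 57 86 c3 ed 49 d1 42 0d 2e is 10 bytes > B = 7, so hash it first: H(key) = 04 d7, then zero-pad to 7 bytes: K' = 04 d7 00 00 00 00 00.
K' ⊕ ipad = 32 e1 36 36 36 36 36.  K' ⊕ opad = 58 8b 5c 5c 5c 5c 5c.
Inner input = (K'⊕ipad) ∥ m = 32 e1 36 36 36 36 36 ∥ 1f bc.
Inner hash: sum = 50+225+54+54+54+54+54+31+188 = 764 → 02 fc.
Outer input = (K'⊕opad) ∥ inner = 58 8b 5c 5c 5c 5c 5c ∥ 02 fc.
Outer hash (tag): sum = 88+139+92+92+92+92+92+2+252 = 941 → 03 ad.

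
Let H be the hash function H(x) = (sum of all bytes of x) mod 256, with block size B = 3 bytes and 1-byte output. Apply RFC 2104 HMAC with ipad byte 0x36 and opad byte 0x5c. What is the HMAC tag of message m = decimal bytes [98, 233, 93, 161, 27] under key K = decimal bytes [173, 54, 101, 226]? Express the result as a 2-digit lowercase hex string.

1a

Key decimal bytes [173, 54, 101, 226] = ad 36 65 e2 is 4 bytes > B = 3, so hash it first: H(key) = 2a, then zero-pad to 3 bytes: K' = 2a 00 00.
K' ⊕ ipad = 1c 36 36.  K' ⊕ opad = 76 5c 5c.
Inner input = (K'⊕ipad) ∥ m = 1c 36 36 ∥ 62 e9 5d a1 1b.
Inner hash: sum = 28+54+54+98+233+93+161+27 = 748; mod 256 = 236 → ec.
Outer input = (K'⊕opad) ∥ inner = 76 5c 5c ∥ ec.
Outer hash (tag): sum = 118+92+92+236 = 538; mod 256 = 26 → 1a.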